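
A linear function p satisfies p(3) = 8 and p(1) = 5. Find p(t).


p(t) = mt + b. Using p(3)=8, p(1)=5:
m = (8 - 5)/(3 - 1) = 3/2 = 3/2
b = 8 - m*(3) = 8 - 9/2 = 7/2
p(t) = (3/2)t + (7/2)


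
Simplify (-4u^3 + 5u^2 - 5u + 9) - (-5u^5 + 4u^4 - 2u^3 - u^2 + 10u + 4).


Distribute the minus sign:
  (-4u^3 + 5u^2 - 5u + 9)
- (-5u^5 + 4u^4 - 2u^3 - u^2 + 10u + 4)
Negate second polynomial: 5u^5 - 4u^4 + 2u^3 + u^2 - 10u - 4
Add: 5u^5 - 4u^4 - 2u^3 + 6u^2 - 15u + 5


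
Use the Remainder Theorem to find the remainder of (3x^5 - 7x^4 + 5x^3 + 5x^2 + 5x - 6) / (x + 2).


By the Remainder Theorem, the remainder equals p(-2):
  3*(-2)^5 = -96
  -7*(-2)^4 = -112
  5*(-2)^3 = -40
  5*(-2)^2 = 20
  5*(-2)^1 = -10
  constant: -6
Sum: -96 - 112 - 40 + 20 - 10 - 6 = -244


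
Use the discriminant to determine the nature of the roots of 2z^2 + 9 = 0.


D = b^2 - 4ac = (0)^2 - 4(2)(9) = 0 - 72 = -72
Since D < 0: two complex conjugate roots (no real roots)


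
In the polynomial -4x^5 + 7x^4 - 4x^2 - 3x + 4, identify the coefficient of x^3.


Read off the coefficient of x^3: 0


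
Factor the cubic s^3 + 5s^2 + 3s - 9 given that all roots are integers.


Try integer roots (divisors of -9). s=1: p(1)=0.
Divide out (s - 1): quotient is s^2 + 6s + 9.
Factor the quadratic: (s + 3)(s + 3)
Result: (s - 1)(s + 3)(s + 3)


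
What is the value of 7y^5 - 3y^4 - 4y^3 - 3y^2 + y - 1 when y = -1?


Using direct substitution:
  7 * (-1)^5 = -7
  -3 * (-1)^4 = -3
  -4 * (-1)^3 = 4
  -3 * (-1)^2 = -3
  1 * (-1)^1 = -1
  constant: -1
Sum = -7 - 3 + 4 - 3 - 1 - 1 = -11


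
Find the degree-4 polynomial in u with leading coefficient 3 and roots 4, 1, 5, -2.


p(u) = 3(u - 4)(u - 1)(u - 5)(u + 2)
Expand: 3u^4 - 24u^3 + 27u^2 + 114u - 120


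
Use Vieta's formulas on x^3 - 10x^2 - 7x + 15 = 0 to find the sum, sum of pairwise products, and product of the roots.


Monic cubic x^3+bx^2+cx+d=0: sum=-b, pairwise sum=c, product=-d.
b=-10, c=-7, d=15
r1+r2+r3 = 10
r1r2+r1r3+r2r3 = -7
r1r2r3 = -15


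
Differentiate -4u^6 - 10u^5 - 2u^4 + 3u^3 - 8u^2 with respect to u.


Apply the power rule term by term:
  d/du(-4u^6) = -24u^5
  d/du(-10u^5) = -50u^4
  d/du(-2u^4) = -8u^3
  d/du(3u^3) = 9u^2
  d/du(-8u^2) = -16u
p'(u) = -24u^5 - 50u^4 - 8u^3 + 9u^2 - 16u


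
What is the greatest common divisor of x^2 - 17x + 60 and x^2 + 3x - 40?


Factor each:
  x^2 - 17x + 60 = (x - 5)(x - 12)
  x^2 + 3x - 40 = (x - 5)(x + 8)
Common monic factor: x - 5


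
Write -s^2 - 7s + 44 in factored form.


Roots satisfy r1 + r2 = -b/a = -7 and r1*r2 = c/a = -44.
So r1 = 4, r2 = -11.
-s^2 - 7s + 44 = -(s - r1)(s - r2) = -(s - 4)(s + 11)


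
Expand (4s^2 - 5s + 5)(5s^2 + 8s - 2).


Distribute each term of the first polynomial:
  (4s^2)(5s^2 + 8s - 2) = 20s^4 + 32s^3 - 8s^2
  (-5s)(5s^2 + 8s - 2) = -25s^3 - 40s^2 + 10s
  (5)(5s^2 + 8s - 2) = 25s^2 + 40s - 10
Sum: 20s^4 + 7s^3 - 23s^2 + 50s - 10


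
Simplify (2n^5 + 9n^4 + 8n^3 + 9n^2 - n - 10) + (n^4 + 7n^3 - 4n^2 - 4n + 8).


Align terms by degree and add:
  2n^5 + 9n^4 + 8n^3 + 9n^2 - n - 10
+ n^4 + 7n^3 - 4n^2 - 4n + 8
= 2n^5 + 10n^4 + 15n^3 + 5n^2 - 5n - 2


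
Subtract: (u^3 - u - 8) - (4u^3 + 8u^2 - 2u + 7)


Distribute the minus sign:
  (u^3 - u - 8)
- (4u^3 + 8u^2 - 2u + 7)
Negate second polynomial: -4u^3 - 8u^2 + 2u - 7
Add: -3u^3 - 8u^2 + u - 15


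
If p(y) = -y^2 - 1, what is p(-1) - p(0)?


p(-1) = -2
p(0) = -1
p(-1) - p(0) = -2 + 1 = -1


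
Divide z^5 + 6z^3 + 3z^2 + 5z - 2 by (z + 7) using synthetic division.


Synthetic division with c = -7. Coefficients: 1, 0, 6, 3, 5, -2
Bring down 1.
  1 * -7 = -7; -7 + 0 = -7
  -7 * -7 = 49; 49 + 6 = 55
  55 * -7 = -385; -385 + 3 = -382
  -382 * -7 = 2674; 2674 + 5 = 2679
  2679 * -7 = -18753; -18753 - 2 = -18755
Quotient: z^4 - 7z^3 + 55z^2 - 382z + 2679, Remainder: -18755


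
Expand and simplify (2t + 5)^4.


Expand (2t + 5)^4 by repeated multiplication:
  (2t + 5)^2 = 4t^2 + 20t + 25
  (2t + 5)^3 = 8t^3 + 60t^2 + 150t + 125
= 16t^4 + 160t^3 + 600t^2 + 1000t + 625


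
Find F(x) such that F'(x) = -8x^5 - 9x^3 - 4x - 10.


Reverse power rule on each term:
  ∫ -8x^5 dx = -(4/3)x^6
  ∫ -9x^3 dx = -(9/4)x^4
  ∫ -4x dx = -2x^2
  ∫ -10 dx = -10x
F(x) = -(4/3)x^6 - (9/4)x^4 - 2x^2 - 10x + C


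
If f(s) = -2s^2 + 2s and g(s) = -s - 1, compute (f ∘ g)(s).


Substitute g(s) into f:
f(g(s)) = -2*(-s - 1)^2 + 2*(-s - 1)
(-s - 1)^2 = s^2 + 2s + 1
Expand and combine: -2s^2 - 6s - 4


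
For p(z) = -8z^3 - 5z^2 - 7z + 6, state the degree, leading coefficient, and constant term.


Highest power of z is 3, with coefficient -8. Constant term is 6.
Degree = 3, leading coefficient = -8, constant term = 6


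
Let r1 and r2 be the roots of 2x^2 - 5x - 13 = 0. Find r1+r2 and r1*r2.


For ax^2+bx+c=0: sum = -b/a, product = c/a.
a=2, b=-5, c=-13
Sum = -(-5)/2 = 5/2
Product = (-13)/2 = -13/2


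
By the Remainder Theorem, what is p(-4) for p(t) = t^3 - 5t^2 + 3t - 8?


By the Remainder Theorem, the remainder equals p(-4):
  1*(-4)^3 = -64
  -5*(-4)^2 = -80
  3*(-4)^1 = -12
  constant: -8
Sum: -64 - 80 - 12 - 8 = -164


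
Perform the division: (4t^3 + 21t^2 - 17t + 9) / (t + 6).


(4t^3 + 21t^2 - 17t + 9) / (t + 6)
Step 1: 4t^2 * (t + 6) = 4t^3 + 24t^2; subtract.
Step 2: -3t * (t + 6) = -3t^2 - 18t; subtract.
Step 3: 1 * (t + 6) = t + 6; subtract.
Quotient: 4t^2 - 3t + 1, Remainder: 3


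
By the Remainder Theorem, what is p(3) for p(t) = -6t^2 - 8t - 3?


By the Remainder Theorem, the remainder equals p(3):
  -6*(3)^2 = -54
  -8*(3)^1 = -24
  constant: -3
Sum: -54 - 24 - 3 = -81


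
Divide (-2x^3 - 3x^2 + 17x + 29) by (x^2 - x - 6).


(-2x^3 - 3x^2 + 17x + 29) / (x^2 - x - 6)
Step 1: -2x * (x^2 - x - 6) = -2x^3 + 2x^2 + 12x; subtract.
Step 2: -5 * (x^2 - x - 6) = -5x^2 + 5x + 30; subtract.
Quotient: -2x - 5, Remainder: -1


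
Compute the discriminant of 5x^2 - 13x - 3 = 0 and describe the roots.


D = b^2 - 4ac = (-13)^2 - 4(5)(-3) = 169 + 60 = 229
Since D > 0: two distinct irrational roots


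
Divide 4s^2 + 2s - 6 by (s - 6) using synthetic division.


Synthetic division with c = 6. Coefficients: 4, 2, -6
Bring down 4.
  4 * 6 = 24; 24 + 2 = 26
  26 * 6 = 156; 156 - 6 = 150
Quotient: 4s + 26, Remainder: 150


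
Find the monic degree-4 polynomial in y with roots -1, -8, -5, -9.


p(y) = (y + 1)(y + 8)(y + 5)(y + 9)
Expand: y^4 + 23y^3 + 179y^2 + 517y + 360


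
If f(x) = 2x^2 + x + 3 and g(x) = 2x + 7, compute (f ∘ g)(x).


Substitute g(x) into f:
f(g(x)) = 2*(2x + 7)^2 + 1*(2x + 7) + 3
(2x + 7)^2 = 4x^2 + 28x + 49
Expand and combine: 8x^2 + 58x + 108


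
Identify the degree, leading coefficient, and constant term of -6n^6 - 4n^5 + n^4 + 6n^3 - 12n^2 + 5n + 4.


Highest power of n is 6, with coefficient -6. Constant term is 4.
Degree = 6, leading coefficient = -6, constant term = 4


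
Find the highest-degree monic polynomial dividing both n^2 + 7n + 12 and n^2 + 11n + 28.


Factor each:
  n^2 + 7n + 12 = (n + 4)(n + 3)
  n^2 + 11n + 28 = (n + 4)(n + 7)
Common monic factor: n + 4


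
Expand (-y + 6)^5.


Expand (-y + 6)^5 by repeated multiplication:
  (-y + 6)^2 = y^2 - 12y + 36
  (-y + 6)^3 = -y^3 + 18y^2 - 108y + 216
  (-y + 6)^4 = y^4 - 24y^3 + 216y^2 - 864y + 1296
= -y^5 + 30y^4 - 360y^3 + 2160y^2 - 6480y + 7776


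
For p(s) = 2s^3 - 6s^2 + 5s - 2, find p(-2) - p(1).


p(-2) = -52
p(1) = -1
p(-2) - p(1) = -52 + 1 = -51


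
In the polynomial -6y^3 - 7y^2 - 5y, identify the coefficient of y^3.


Read off the coefficient of y^3: -6


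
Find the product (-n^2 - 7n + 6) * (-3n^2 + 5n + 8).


Distribute each term of the first polynomial:
  (-n^2)(-3n^2 + 5n + 8) = 3n^4 - 5n^3 - 8n^2
  (-7n)(-3n^2 + 5n + 8) = 21n^3 - 35n^2 - 56n
  (6)(-3n^2 + 5n + 8) = -18n^2 + 30n + 48
Sum: 3n^4 + 16n^3 - 61n^2 - 26n + 48


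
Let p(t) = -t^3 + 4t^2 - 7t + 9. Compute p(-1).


Using direct substitution:
  -1 * (-1)^3 = 1
  4 * (-1)^2 = 4
  -7 * (-1)^1 = 7
  constant: 9
Sum = 1 + 4 + 7 + 9 = 21


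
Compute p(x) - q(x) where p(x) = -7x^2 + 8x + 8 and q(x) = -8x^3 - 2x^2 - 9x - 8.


Distribute the minus sign:
  (-7x^2 + 8x + 8)
- (-8x^3 - 2x^2 - 9x - 8)
Negate second polynomial: 8x^3 + 2x^2 + 9x + 8
Add: 8x^3 - 5x^2 + 17x + 16


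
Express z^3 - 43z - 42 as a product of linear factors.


Try integer roots (divisors of -42). z=-1: p(-1)=0.
Divide out (z + 1): quotient is z^2 - z - 42.
Factor the quadratic: (z - 7)(z + 6)
Result: (z + 1)(z - 7)(z + 6)


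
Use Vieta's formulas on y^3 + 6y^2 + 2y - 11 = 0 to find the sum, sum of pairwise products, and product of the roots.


Monic cubic y^3+by^2+cy+d=0: sum=-b, pairwise sum=c, product=-d.
b=6, c=2, d=-11
r1+r2+r3 = -6
r1r2+r1r3+r2r3 = 2
r1r2r3 = 11


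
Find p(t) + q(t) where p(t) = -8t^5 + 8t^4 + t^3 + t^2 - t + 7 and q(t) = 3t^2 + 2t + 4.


Align terms by degree and add:
  -8t^5 + 8t^4 + t^3 + t^2 - t + 7
+ 3t^2 + 2t + 4
= -8t^5 + 8t^4 + t^3 + 4t^2 + t + 11


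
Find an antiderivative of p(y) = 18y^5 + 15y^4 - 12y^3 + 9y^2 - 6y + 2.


Reverse power rule on each term:
  ∫ 18y^5 dy = 3y^6
  ∫ 15y^4 dy = 3y^5
  ∫ -12y^3 dy = -3y^4
  ∫ 9y^2 dy = 3y^3
  ∫ -6y dy = -3y^2
  ∫ 2 dy = 2y
F(y) = 3y^6 + 3y^5 - 3y^4 + 3y^3 - 3y^2 + 2y + C


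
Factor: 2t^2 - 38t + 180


Roots satisfy r1 + r2 = -b/a = 19 and r1*r2 = c/a = 90.
So r1 = 9, r2 = 10.
2t^2 - 38t + 180 = 2(t - r1)(t - r2) = 2(t - 9)(t - 10)


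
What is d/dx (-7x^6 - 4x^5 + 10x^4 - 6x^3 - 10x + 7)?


Apply the power rule term by term:
  d/dx(-7x^6) = -42x^5
  d/dx(-4x^5) = -20x^4
  d/dx(10x^4) = 40x^3
  d/dx(-6x^3) = -18x^2
  d/dx(-10x) = -10
  d/dx(7) = 0
p'(x) = -42x^5 - 20x^4 + 40x^3 - 18x^2 - 10


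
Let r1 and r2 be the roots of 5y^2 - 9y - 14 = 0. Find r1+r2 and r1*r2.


For ay^2+by+c=0: sum = -b/a, product = c/a.
a=5, b=-9, c=-14
Sum = -(-9)/5 = 9/5
Product = (-14)/5 = -14/5


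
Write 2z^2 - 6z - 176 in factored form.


Roots satisfy r1 + r2 = -b/a = 3 and r1*r2 = c/a = -88.
So r1 = 11, r2 = -8.
2z^2 - 6z - 176 = 2(z - r1)(z - r2) = 2(z - 11)(z + 8)


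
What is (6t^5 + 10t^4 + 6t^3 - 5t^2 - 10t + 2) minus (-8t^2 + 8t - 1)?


Distribute the minus sign:
  (6t^5 + 10t^4 + 6t^3 - 5t^2 - 10t + 2)
- (-8t^2 + 8t - 1)
Negate second polynomial: 8t^2 - 8t + 1
Add: 6t^5 + 10t^4 + 6t^3 + 3t^2 - 18t + 3


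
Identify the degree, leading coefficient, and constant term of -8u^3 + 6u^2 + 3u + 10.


Highest power of u is 3, with coefficient -8. Constant term is 10.
Degree = 3, leading coefficient = -8, constant term = 10


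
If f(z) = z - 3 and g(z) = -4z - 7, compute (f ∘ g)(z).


Substitute g(z) into f:
f(g(z)) = 1*(-4z - 7) + (-3)
Expand and combine: -4z - 10


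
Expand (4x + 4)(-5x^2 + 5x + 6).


Distribute each term of the first polynomial:
  (4x)(-5x^2 + 5x + 6) = -20x^3 + 20x^2 + 24x
  (4)(-5x^2 + 5x + 6) = -20x^2 + 20x + 24
Sum: -20x^3 + 44x + 24


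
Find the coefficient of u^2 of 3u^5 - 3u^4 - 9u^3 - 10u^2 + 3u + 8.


Read off the coefficient of u^2: -10


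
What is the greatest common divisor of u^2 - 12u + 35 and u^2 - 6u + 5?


Factor each:
  u^2 - 12u + 35 = (u - 5)(u - 7)
  u^2 - 6u + 5 = (u - 5)(u - 1)
Common monic factor: u - 5


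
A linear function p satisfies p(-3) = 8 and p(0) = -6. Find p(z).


p(z) = mz + b. Using p(-3)=8, p(0)=-6:
m = (8 + 6)/(-3) = 14/-3 = -14/3
b = 8 - m*(-3) = 8 - 14 = -6
p(z) = -(14/3)z - 6


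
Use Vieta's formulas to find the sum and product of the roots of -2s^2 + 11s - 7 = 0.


For as^2+bs+c=0: sum = -b/a, product = c/a.
a=-2, b=11, c=-7
Sum = -(11)/-2 = 11/2
Product = (-7)/-2 = 7/2


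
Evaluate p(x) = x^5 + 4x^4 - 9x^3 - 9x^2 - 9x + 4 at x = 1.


Using direct substitution:
  1 * (1)^5 = 1
  4 * (1)^4 = 4
  -9 * (1)^3 = -9
  -9 * (1)^2 = -9
  -9 * (1)^1 = -9
  constant: 4
Sum = 1 + 4 - 9 - 9 - 9 + 4 = -18


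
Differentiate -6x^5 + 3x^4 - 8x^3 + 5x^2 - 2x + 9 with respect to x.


Apply the power rule term by term:
  d/dx(-6x^5) = -30x^4
  d/dx(3x^4) = 12x^3
  d/dx(-8x^3) = -24x^2
  d/dx(5x^2) = 10x
  d/dx(-2x) = -2
  d/dx(9) = 0
p'(x) = -30x^4 + 12x^3 - 24x^2 + 10x - 2


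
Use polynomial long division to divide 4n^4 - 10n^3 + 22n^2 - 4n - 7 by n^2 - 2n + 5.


(4n^4 - 10n^3 + 22n^2 - 4n - 7) / (n^2 - 2n + 5)
Step 1: 4n^2 * (n^2 - 2n + 5) = 4n^4 - 8n^3 + 20n^2; subtract.
Step 2: -2n * (n^2 - 2n + 5) = -2n^3 + 4n^2 - 10n; subtract.
Step 3: -2 * (n^2 - 2n + 5) = -2n^2 + 4n - 10; subtract.
Quotient: 4n^2 - 2n - 2, Remainder: 2n + 3


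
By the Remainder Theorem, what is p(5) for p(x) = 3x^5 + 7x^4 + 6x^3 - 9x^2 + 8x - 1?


By the Remainder Theorem, the remainder equals p(5):
  3*(5)^5 = 9375
  7*(5)^4 = 4375
  6*(5)^3 = 750
  -9*(5)^2 = -225
  8*(5)^1 = 40
  constant: -1
Sum: 9375 + 4375 + 750 - 225 + 40 - 1 = 14314


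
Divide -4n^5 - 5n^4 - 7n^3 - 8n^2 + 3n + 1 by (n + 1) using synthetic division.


Synthetic division with c = -1. Coefficients: -4, -5, -7, -8, 3, 1
Bring down -4.
  -4 * -1 = 4; 4 - 5 = -1
  -1 * -1 = 1; 1 - 7 = -6
  -6 * -1 = 6; 6 - 8 = -2
  -2 * -1 = 2; 2 + 3 = 5
  5 * -1 = -5; -5 + 1 = -4
Quotient: -4n^4 - n^3 - 6n^2 - 2n + 5, Remainder: -4


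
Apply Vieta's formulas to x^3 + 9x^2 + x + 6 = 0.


Monic cubic x^3+bx^2+cx+d=0: sum=-b, pairwise sum=c, product=-d.
b=9, c=1, d=6
r1+r2+r3 = -9
r1r2+r1r3+r2r3 = 1
r1r2r3 = -6


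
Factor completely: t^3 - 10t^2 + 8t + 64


Try integer roots (divisors of 64). t=-2: p(-2)=0.
Divide out (t + 2): quotient is t^2 - 12t + 32.
Factor the quadratic: (t - 8)(t - 4)
Result: (t + 2)(t - 8)(t - 4)


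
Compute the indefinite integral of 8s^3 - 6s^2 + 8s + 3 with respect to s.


Reverse power rule on each term:
  ∫ 8s^3 ds = 2s^4
  ∫ -6s^2 ds = -2s^3
  ∫ 8s ds = 4s^2
  ∫ 3 ds = 3s
F(s) = 2s^4 - 2s^3 + 4s^2 + 3s + C


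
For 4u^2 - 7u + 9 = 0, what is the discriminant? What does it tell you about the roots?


D = b^2 - 4ac = (-7)^2 - 4(4)(9) = 49 - 144 = -95
Since D < 0: two complex conjugate roots (no real roots)


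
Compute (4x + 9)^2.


Expand (4x + 9)^2 by repeated multiplication:
= 16x^2 + 72x + 81


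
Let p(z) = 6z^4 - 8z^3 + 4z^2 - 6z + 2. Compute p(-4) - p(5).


p(-4) = 2138
p(5) = 2822
p(-4) - p(5) = 2138 - 2822 = -684


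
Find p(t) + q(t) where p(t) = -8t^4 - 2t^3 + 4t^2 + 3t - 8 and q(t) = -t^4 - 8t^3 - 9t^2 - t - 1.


Align terms by degree and add:
  -8t^4 - 2t^3 + 4t^2 + 3t - 8
  -t^4 - 8t^3 - 9t^2 - t - 1
= -9t^4 - 10t^3 - 5t^2 + 2t - 9


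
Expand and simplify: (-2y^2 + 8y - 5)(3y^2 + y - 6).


Distribute each term of the first polynomial:
  (-2y^2)(3y^2 + y - 6) = -6y^4 - 2y^3 + 12y^2
  (8y)(3y^2 + y - 6) = 24y^3 + 8y^2 - 48y
  (-5)(3y^2 + y - 6) = -15y^2 - 5y + 30
Sum: -6y^4 + 22y^3 + 5y^2 - 53y + 30


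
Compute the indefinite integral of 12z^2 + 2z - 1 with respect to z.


Reverse power rule on each term:
  ∫ 12z^2 dz = 4z^3
  ∫ 2z dz = z^2
  ∫ -1 dz = -z
F(z) = 4z^3 + z^2 - z + C


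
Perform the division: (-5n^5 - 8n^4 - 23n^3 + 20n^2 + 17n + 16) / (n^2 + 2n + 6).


(-5n^5 - 8n^4 - 23n^3 + 20n^2 + 17n + 16) / (n^2 + 2n + 6)
Step 1: -5n^3 * (n^2 + 2n + 6) = -5n^5 - 10n^4 - 30n^3; subtract.
Step 2: 2n^2 * (n^2 + 2n + 6) = 2n^4 + 4n^3 + 12n^2; subtract.
Step 3: 3n * (n^2 + 2n + 6) = 3n^3 + 6n^2 + 18n; subtract.
Step 4: 2 * (n^2 + 2n + 6) = 2n^2 + 4n + 12; subtract.
Quotient: -5n^3 + 2n^2 + 3n + 2, Remainder: -5n + 4


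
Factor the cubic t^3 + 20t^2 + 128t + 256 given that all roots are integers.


Try integer roots (divisors of 256). t=-4: p(-4)=0.
Divide out (t + 4): quotient is t^2 + 16t + 64.
Factor the quadratic: (t + 8)(t + 8)
Result: (t + 4)(t + 8)(t + 8)


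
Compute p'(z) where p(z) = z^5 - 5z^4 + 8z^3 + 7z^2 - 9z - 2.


Apply the power rule term by term:
  d/dz(z^5) = 5z^4
  d/dz(-5z^4) = -20z^3
  d/dz(8z^3) = 24z^2
  d/dz(7z^2) = 14z
  d/dz(-9z) = -9
  d/dz(-2) = 0
p'(z) = 5z^4 - 20z^3 + 24z^2 + 14z - 9


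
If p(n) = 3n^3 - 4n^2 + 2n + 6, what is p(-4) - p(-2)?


p(-4) = -258
p(-2) = -38
p(-4) - p(-2) = -258 + 38 = -220


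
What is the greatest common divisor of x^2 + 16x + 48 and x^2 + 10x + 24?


Factor each:
  x^2 + 16x + 48 = (x + 4)(x + 12)
  x^2 + 10x + 24 = (x + 4)(x + 6)
Common monic factor: x + 4


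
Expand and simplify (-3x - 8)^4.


Expand (-3x - 8)^4 by repeated multiplication:
  (-3x - 8)^2 = 9x^2 + 48x + 64
  (-3x - 8)^3 = -27x^3 - 216x^2 - 576x - 512
= 81x^4 + 864x^3 + 3456x^2 + 6144x + 4096


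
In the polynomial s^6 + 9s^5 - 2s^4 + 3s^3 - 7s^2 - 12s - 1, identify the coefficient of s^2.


Read off the coefficient of s^2: -7


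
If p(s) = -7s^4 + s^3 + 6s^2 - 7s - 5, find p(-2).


Using direct substitution:
  -7 * (-2)^4 = -112
  1 * (-2)^3 = -8
  6 * (-2)^2 = 24
  -7 * (-2)^1 = 14
  constant: -5
Sum = -112 - 8 + 24 + 14 - 5 = -87


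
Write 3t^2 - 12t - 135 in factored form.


Roots satisfy r1 + r2 = -b/a = 4 and r1*r2 = c/a = -45.
So r1 = 9, r2 = -5.
3t^2 - 12t - 135 = 3(t - r1)(t - r2) = 3(t - 9)(t + 5)


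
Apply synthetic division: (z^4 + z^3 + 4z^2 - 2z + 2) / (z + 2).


Synthetic division with c = -2. Coefficients: 1, 1, 4, -2, 2
Bring down 1.
  1 * -2 = -2; -2 + 1 = -1
  -1 * -2 = 2; 2 + 4 = 6
  6 * -2 = -12; -12 - 2 = -14
  -14 * -2 = 28; 28 + 2 = 30
Quotient: z^3 - z^2 + 6z - 14, Remainder: 30


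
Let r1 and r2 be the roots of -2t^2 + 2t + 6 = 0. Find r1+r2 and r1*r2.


For at^2+bt+c=0: sum = -b/a, product = c/a.
a=-2, b=2, c=6
Sum = -(2)/-2 = 1
Product = (6)/-2 = -3


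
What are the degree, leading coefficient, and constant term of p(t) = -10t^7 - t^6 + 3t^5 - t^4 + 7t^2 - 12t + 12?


Highest power of t is 7, with coefficient -10. Constant term is 12.
Degree = 7, leading coefficient = -10, constant term = 12


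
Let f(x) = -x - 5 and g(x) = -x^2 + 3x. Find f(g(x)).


Substitute g(x) into f:
f(g(x)) = -1*(-x^2 + 3x) + (-5)
Expand and combine: x^2 - 3x - 5


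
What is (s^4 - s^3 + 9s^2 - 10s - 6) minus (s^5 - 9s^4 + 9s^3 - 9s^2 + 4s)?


Distribute the minus sign:
  (s^4 - s^3 + 9s^2 - 10s - 6)
- (s^5 - 9s^4 + 9s^3 - 9s^2 + 4s)
Negate second polynomial: -s^5 + 9s^4 - 9s^3 + 9s^2 - 4s
Add: -s^5 + 10s^4 - 10s^3 + 18s^2 - 14s - 6


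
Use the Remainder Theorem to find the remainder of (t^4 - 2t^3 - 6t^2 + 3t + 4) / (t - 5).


By the Remainder Theorem, the remainder equals p(5):
  1*(5)^4 = 625
  -2*(5)^3 = -250
  -6*(5)^2 = -150
  3*(5)^1 = 15
  constant: 4
Sum: 625 - 250 - 150 + 15 + 4 = 244


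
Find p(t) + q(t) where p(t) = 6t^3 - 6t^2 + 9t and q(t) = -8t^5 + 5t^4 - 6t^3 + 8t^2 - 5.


Align terms by degree and add:
  6t^3 - 6t^2 + 9t
  -8t^5 + 5t^4 - 6t^3 + 8t^2 - 5
= -8t^5 + 5t^4 + 2t^2 + 9t - 5


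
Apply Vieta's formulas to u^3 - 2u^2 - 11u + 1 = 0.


Monic cubic u^3+bu^2+cu+d=0: sum=-b, pairwise sum=c, product=-d.
b=-2, c=-11, d=1
r1+r2+r3 = 2
r1r2+r1r3+r2r3 = -11
r1r2r3 = -1


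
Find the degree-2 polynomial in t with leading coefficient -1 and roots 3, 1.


p(t) = -(t - 3)(t - 1)
Expand: -t^2 + 4t - 3


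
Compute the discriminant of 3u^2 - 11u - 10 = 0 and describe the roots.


D = b^2 - 4ac = (-11)^2 - 4(3)(-10) = 121 + 120 = 241
Since D > 0: two distinct irrational roots


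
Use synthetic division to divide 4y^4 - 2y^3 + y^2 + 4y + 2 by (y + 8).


Synthetic division with c = -8. Coefficients: 4, -2, 1, 4, 2
Bring down 4.
  4 * -8 = -32; -32 - 2 = -34
  -34 * -8 = 272; 272 + 1 = 273
  273 * -8 = -2184; -2184 + 4 = -2180
  -2180 * -8 = 17440; 17440 + 2 = 17442
Quotient: 4y^3 - 34y^2 + 273y - 2180, Remainder: 17442


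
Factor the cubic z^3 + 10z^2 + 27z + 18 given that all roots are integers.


Try integer roots (divisors of 18). z=-3: p(-3)=0.
Divide out (z + 3): quotient is z^2 + 7z + 6.
Factor the quadratic: (z + 1)(z + 6)
Result: (z + 3)(z + 1)(z + 6)


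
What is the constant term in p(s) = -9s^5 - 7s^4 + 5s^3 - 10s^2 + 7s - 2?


Read off the constant term: -2


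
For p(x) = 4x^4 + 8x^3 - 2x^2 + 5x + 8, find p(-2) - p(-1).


p(-2) = -10
p(-1) = -3
p(-2) - p(-1) = -10 + 3 = -7


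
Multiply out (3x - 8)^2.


Expand (3x - 8)^2 by repeated multiplication:
= 9x^2 - 48x + 64


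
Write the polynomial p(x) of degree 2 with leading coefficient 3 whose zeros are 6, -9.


p(x) = 3(x - 6)(x + 9)
Expand: 3x^2 + 9x - 162


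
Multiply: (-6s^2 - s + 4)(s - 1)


Distribute each term of the first polynomial:
  (-6s^2)(s - 1) = -6s^3 + 6s^2
  (-s)(s - 1) = -s^2 + s
  (4)(s - 1) = 4s - 4
Sum: -6s^3 + 5s^2 + 5s - 4


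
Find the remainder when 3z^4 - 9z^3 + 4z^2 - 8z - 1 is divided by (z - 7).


By the Remainder Theorem, the remainder equals p(7):
  3*(7)^4 = 7203
  -9*(7)^3 = -3087
  4*(7)^2 = 196
  -8*(7)^1 = -56
  constant: -1
Sum: 7203 - 3087 + 196 - 56 - 1 = 4255


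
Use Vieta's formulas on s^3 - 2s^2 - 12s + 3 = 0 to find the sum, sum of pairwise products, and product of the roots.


Monic cubic s^3+bs^2+cs+d=0: sum=-b, pairwise sum=c, product=-d.
b=-2, c=-12, d=3
r1+r2+r3 = 2
r1r2+r1r3+r2r3 = -12
r1r2r3 = -3


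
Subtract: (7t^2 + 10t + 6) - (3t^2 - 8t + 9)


Distribute the minus sign:
  (7t^2 + 10t + 6)
- (3t^2 - 8t + 9)
Negate second polynomial: -3t^2 + 8t - 9
Add: 4t^2 + 18t - 3


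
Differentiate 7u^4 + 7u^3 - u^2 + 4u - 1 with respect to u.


Apply the power rule term by term:
  d/du(7u^4) = 28u^3
  d/du(7u^3) = 21u^2
  d/du(-u^2) = -2u
  d/du(4u) = 4
  d/du(-1) = 0
p'(u) = 28u^3 + 21u^2 - 2u + 4


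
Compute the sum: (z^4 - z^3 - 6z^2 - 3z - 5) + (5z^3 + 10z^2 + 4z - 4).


Align terms by degree and add:
  z^4 - z^3 - 6z^2 - 3z - 5
+ 5z^3 + 10z^2 + 4z - 4
= z^4 + 4z^3 + 4z^2 + z - 9


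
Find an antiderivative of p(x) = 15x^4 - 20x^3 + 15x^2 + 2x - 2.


Reverse power rule on each term:
  ∫ 15x^4 dx = 3x^5
  ∫ -20x^3 dx = -5x^4
  ∫ 15x^2 dx = 5x^3
  ∫ 2x dx = x^2
  ∫ -2 dx = -2x
F(x) = 3x^5 - 5x^4 + 5x^3 + x^2 - 2x + C


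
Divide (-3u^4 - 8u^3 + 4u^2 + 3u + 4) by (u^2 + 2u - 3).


(-3u^4 - 8u^3 + 4u^2 + 3u + 4) / (u^2 + 2u - 3)
Step 1: -3u^2 * (u^2 + 2u - 3) = -3u^4 - 6u^3 + 9u^2; subtract.
Step 2: -2u * (u^2 + 2u - 3) = -2u^3 - 4u^2 + 6u; subtract.
Step 3: -1 * (u^2 + 2u - 3) = -u^2 - 2u + 3; subtract.
Quotient: -3u^2 - 2u - 1, Remainder: -u + 1


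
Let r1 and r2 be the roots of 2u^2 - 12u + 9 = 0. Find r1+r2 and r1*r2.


For au^2+bu+c=0: sum = -b/a, product = c/a.
a=2, b=-12, c=9
Sum = -(-12)/2 = 6
Product = (9)/2 = 9/2


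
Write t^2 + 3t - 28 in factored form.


Roots satisfy r1 + r2 = -b/a = -3 and r1*r2 = c/a = -28.
So r1 = 4, r2 = -7.
t^2 + 3t - 28 = (t - r1)(t - r2) = (t - 4)(t + 7)


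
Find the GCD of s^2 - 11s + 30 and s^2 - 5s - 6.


Factor each:
  s^2 - 11s + 30 = (s - 6)(s - 5)
  s^2 - 5s - 6 = (s - 6)(s + 1)
Common monic factor: s - 6


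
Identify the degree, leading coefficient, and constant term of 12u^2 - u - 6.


Highest power of u is 2, with coefficient 12. Constant term is -6.
Degree = 2, leading coefficient = 12, constant term = -6


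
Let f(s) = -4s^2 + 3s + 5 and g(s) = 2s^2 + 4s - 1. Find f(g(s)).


Substitute g(s) into f:
f(g(s)) = -4*(2s^2 + 4s - 1)^2 + 3*(2s^2 + 4s - 1) + 5
(2s^2 + 4s - 1)^2 = 4s^4 + 16s^3 + 12s^2 - 8s + 1
Expand and combine: -16s^4 - 64s^3 - 42s^2 + 44s - 2


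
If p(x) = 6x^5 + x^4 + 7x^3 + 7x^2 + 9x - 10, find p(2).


Using direct substitution:
  6 * (2)^5 = 192
  1 * (2)^4 = 16
  7 * (2)^3 = 56
  7 * (2)^2 = 28
  9 * (2)^1 = 18
  constant: -10
Sum = 192 + 16 + 56 + 28 + 18 - 10 = 300


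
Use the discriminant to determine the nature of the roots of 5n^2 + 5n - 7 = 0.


D = b^2 - 4ac = (5)^2 - 4(5)(-7) = 25 + 140 = 165
Since D > 0: two distinct irrational roots


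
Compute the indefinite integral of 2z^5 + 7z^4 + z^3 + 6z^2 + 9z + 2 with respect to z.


Reverse power rule on each term:
  ∫ 2z^5 dz = (1/3)z^6
  ∫ 7z^4 dz = (7/5)z^5
  ∫ z^3 dz = (1/4)z^4
  ∫ 6z^2 dz = 2z^3
  ∫ 9z dz = (9/2)z^2
  ∫ 2 dz = 2z
F(z) = (1/3)z^6 + (7/5)z^5 + (1/4)z^4 + 2z^3 + (9/2)z^2 + 2z + C


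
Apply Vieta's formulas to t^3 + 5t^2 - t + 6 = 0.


Monic cubic t^3+bt^2+ct+d=0: sum=-b, pairwise sum=c, product=-d.
b=5, c=-1, d=6
r1+r2+r3 = -5
r1r2+r1r3+r2r3 = -1
r1r2r3 = -6


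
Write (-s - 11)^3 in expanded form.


Expand (-s - 11)^3 by repeated multiplication:
  (-s - 11)^2 = s^2 + 22s + 121
= -s^3 - 33s^2 - 363s - 1331


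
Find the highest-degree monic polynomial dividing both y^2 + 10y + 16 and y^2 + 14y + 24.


Factor each:
  y^2 + 10y + 16 = (y + 2)(y + 8)
  y^2 + 14y + 24 = (y + 2)(y + 12)
Common monic factor: y + 2


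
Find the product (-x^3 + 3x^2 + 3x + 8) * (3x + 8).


Distribute each term of the first polynomial:
  (-x^3)(3x + 8) = -3x^4 - 8x^3
  (3x^2)(3x + 8) = 9x^3 + 24x^2
  (3x)(3x + 8) = 9x^2 + 24x
  (8)(3x + 8) = 24x + 64
Sum: -3x^4 + x^3 + 33x^2 + 48x + 64


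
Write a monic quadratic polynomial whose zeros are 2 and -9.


p(u) = (u - 2)(u + 9)
Expand: u^2 + 7u - 18


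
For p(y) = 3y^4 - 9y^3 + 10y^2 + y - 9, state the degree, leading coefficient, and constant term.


Highest power of y is 4, with coefficient 3. Constant term is -9.
Degree = 4, leading coefficient = 3, constant term = -9


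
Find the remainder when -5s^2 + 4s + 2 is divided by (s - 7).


By the Remainder Theorem, the remainder equals p(7):
  -5*(7)^2 = -245
  4*(7)^1 = 28
  constant: 2
Sum: -245 + 28 + 2 = -215


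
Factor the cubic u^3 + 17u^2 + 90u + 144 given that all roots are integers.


Try integer roots (divisors of 144). u=-3: p(-3)=0.
Divide out (u + 3): quotient is u^2 + 14u + 48.
Factor the quadratic: (u + 6)(u + 8)
Result: (u + 3)(u + 6)(u + 8)


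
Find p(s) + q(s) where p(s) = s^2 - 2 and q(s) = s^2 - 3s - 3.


Align terms by degree and add:
  s^2 - 2
+ s^2 - 3s - 3
= 2s^2 - 3s - 5


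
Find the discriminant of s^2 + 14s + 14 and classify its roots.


D = b^2 - 4ac = (14)^2 - 4(1)(14) = 196 - 56 = 140
Since D > 0: two distinct irrational roots


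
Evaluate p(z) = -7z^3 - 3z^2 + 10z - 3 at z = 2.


Using direct substitution:
  -7 * (2)^3 = -56
  -3 * (2)^2 = -12
  10 * (2)^1 = 20
  constant: -3
Sum = -56 - 12 + 20 - 3 = -51


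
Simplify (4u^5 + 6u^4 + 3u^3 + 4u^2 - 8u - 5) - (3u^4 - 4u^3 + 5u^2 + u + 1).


Distribute the minus sign:
  (4u^5 + 6u^4 + 3u^3 + 4u^2 - 8u - 5)
- (3u^4 - 4u^3 + 5u^2 + u + 1)
Negate second polynomial: -3u^4 + 4u^3 - 5u^2 - u - 1
Add: 4u^5 + 3u^4 + 7u^3 - u^2 - 9u - 6


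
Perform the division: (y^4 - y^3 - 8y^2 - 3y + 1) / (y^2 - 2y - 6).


(y^4 - y^3 - 8y^2 - 3y + 1) / (y^2 - 2y - 6)
Step 1: y^2 * (y^2 - 2y - 6) = y^4 - 2y^3 - 6y^2; subtract.
Step 2: y * (y^2 - 2y - 6) = y^3 - 2y^2 - 6y; subtract.
Step 3: 0 * (y^2 - 2y - 6) = 0; subtract.
Quotient: y^2 + y, Remainder: 3y + 1


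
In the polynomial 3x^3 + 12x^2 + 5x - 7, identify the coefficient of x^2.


Read off the coefficient of x^2: 12


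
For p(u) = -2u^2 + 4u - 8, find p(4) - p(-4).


p(4) = -24
p(-4) = -56
p(4) - p(-4) = -24 + 56 = 32


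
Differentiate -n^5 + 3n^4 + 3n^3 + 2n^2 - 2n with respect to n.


Apply the power rule term by term:
  d/dn(-n^5) = -5n^4
  d/dn(3n^4) = 12n^3
  d/dn(3n^3) = 9n^2
  d/dn(2n^2) = 4n
  d/dn(-2n) = -2
p'(n) = -5n^4 + 12n^3 + 9n^2 + 4n - 2


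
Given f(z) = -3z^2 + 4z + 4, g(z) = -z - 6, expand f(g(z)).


Substitute g(z) into f:
f(g(z)) = -3*(-z - 6)^2 + 4*(-z - 6) + 4
(-z - 6)^2 = z^2 + 12z + 36
Expand and combine: -3z^2 - 40z - 128


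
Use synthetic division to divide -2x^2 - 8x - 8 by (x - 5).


Synthetic division with c = 5. Coefficients: -2, -8, -8
Bring down -2.
  -2 * 5 = -10; -10 - 8 = -18
  -18 * 5 = -90; -90 - 8 = -98
Quotient: -2x - 18, Remainder: -98


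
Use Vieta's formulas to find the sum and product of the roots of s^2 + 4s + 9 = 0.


For as^2+bs+c=0: sum = -b/a, product = c/a.
a=1, b=4, c=9
Sum = -(4)/1 = -4
Product = (9)/1 = 9


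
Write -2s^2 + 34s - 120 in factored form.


Roots satisfy r1 + r2 = -b/a = 17 and r1*r2 = c/a = 60.
So r1 = 12, r2 = 5.
-2s^2 + 34s - 120 = -2(s - r1)(s - r2) = -2(s - 12)(s - 5)


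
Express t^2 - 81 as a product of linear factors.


Roots satisfy r1 + r2 = -b/a = 0 and r1*r2 = c/a = -81.
So r1 = -9, r2 = 9.
t^2 - 81 = (t - r1)(t - r2) = (t + 9)(t - 9)


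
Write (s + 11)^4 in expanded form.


Expand (s + 11)^4 by repeated multiplication:
  (s + 11)^2 = s^2 + 22s + 121
  (s + 11)^3 = s^3 + 33s^2 + 363s + 1331
= s^4 + 44s^3 + 726s^2 + 5324s + 14641


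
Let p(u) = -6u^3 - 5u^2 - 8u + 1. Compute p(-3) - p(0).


p(-3) = 142
p(0) = 1
p(-3) - p(0) = 142 - 1 = 141


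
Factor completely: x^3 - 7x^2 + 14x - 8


Try integer roots (divisors of -8). x=2: p(2)=0.
Divide out (x - 2): quotient is x^2 - 5x + 4.
Factor the quadratic: (x - 4)(x - 1)
Result: (x - 2)(x - 4)(x - 1)


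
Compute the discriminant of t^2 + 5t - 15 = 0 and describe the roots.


D = b^2 - 4ac = (5)^2 - 4(1)(-15) = 25 + 60 = 85
Since D > 0: two distinct irrational roots


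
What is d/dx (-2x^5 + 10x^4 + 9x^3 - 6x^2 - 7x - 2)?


Apply the power rule term by term:
  d/dx(-2x^5) = -10x^4
  d/dx(10x^4) = 40x^3
  d/dx(9x^3) = 27x^2
  d/dx(-6x^2) = -12x
  d/dx(-7x) = -7
  d/dx(-2) = 0
p'(x) = -10x^4 + 40x^3 + 27x^2 - 12x - 7


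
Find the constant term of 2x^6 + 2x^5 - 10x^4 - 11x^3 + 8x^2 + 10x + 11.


Read off the constant term: 11


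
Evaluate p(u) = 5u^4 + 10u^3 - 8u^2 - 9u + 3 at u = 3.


Using direct substitution:
  5 * (3)^4 = 405
  10 * (3)^3 = 270
  -8 * (3)^2 = -72
  -9 * (3)^1 = -27
  constant: 3
Sum = 405 + 270 - 72 - 27 + 3 = 579


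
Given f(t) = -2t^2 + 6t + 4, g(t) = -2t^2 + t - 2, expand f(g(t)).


Substitute g(t) into f:
f(g(t)) = -2*(-2t^2 + t - 2)^2 + 6*(-2t^2 + t - 2) + 4
(-2t^2 + t - 2)^2 = 4t^4 - 4t^3 + 9t^2 - 4t + 4
Expand and combine: -8t^4 + 8t^3 - 30t^2 + 14t - 16


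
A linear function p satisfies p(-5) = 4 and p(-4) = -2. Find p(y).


p(y) = my + b. Using p(-5)=4, p(-4)=-2:
m = (4 + 2)/(-5 + 4) = 6/-1 = -6
b = 4 - m*(-5) = 4 - 30 = -26
p(y) = -6y - 26


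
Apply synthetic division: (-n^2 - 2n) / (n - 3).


Synthetic division with c = 3. Coefficients: -1, -2, 0
Bring down -1.
  -1 * 3 = -3; -3 - 2 = -5
  -5 * 3 = -15; -15 + 0 = -15
Quotient: -n - 5, Remainder: -15


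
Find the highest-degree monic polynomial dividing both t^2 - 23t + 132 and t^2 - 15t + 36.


Factor each:
  t^2 - 23t + 132 = (t - 12)(t - 11)
  t^2 - 15t + 36 = (t - 12)(t - 3)
Common monic factor: t - 12


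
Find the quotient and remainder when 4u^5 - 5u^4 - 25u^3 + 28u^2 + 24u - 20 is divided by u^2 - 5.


(4u^5 - 5u^4 - 25u^3 + 28u^2 + 24u - 20) / (u^2 - 5)
Step 1: 4u^3 * (u^2 - 5) = 4u^5 - 20u^3; subtract.
Step 2: -5u^2 * (u^2 - 5) = -5u^4 + 25u^2; subtract.
Step 3: -5u * (u^2 - 5) = -5u^3 + 25u; subtract.
Step 4: 3 * (u^2 - 5) = 3u^2 - 15; subtract.
Quotient: 4u^3 - 5u^2 - 5u + 3, Remainder: -u - 5


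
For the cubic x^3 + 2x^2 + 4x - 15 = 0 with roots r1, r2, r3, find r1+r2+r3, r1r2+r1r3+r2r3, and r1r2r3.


Monic cubic x^3+bx^2+cx+d=0: sum=-b, pairwise sum=c, product=-d.
b=2, c=4, d=-15
r1+r2+r3 = -2
r1r2+r1r3+r2r3 = 4
r1r2r3 = 15


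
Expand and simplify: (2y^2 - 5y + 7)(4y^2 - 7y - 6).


Distribute each term of the first polynomial:
  (2y^2)(4y^2 - 7y - 6) = 8y^4 - 14y^3 - 12y^2
  (-5y)(4y^2 - 7y - 6) = -20y^3 + 35y^2 + 30y
  (7)(4y^2 - 7y - 6) = 28y^2 - 49y - 42
Sum: 8y^4 - 34y^3 + 51y^2 - 19y - 42


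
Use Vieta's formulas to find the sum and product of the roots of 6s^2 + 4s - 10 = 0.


For as^2+bs+c=0: sum = -b/a, product = c/a.
a=6, b=4, c=-10
Sum = -(4)/6 = -2/3
Product = (-10)/6 = -5/3


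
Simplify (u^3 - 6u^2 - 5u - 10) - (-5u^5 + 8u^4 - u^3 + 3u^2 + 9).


Distribute the minus sign:
  (u^3 - 6u^2 - 5u - 10)
- (-5u^5 + 8u^4 - u^3 + 3u^2 + 9)
Negate second polynomial: 5u^5 - 8u^4 + u^3 - 3u^2 - 9
Add: 5u^5 - 8u^4 + 2u^3 - 9u^2 - 5u - 19


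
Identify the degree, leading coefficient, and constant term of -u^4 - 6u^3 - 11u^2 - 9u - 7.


Highest power of u is 4, with coefficient -1. Constant term is -7.
Degree = 4, leading coefficient = -1, constant term = -7


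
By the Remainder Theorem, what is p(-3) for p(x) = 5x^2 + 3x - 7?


By the Remainder Theorem, the remainder equals p(-3):
  5*(-3)^2 = 45
  3*(-3)^1 = -9
  constant: -7
Sum: 45 - 9 - 7 = 29


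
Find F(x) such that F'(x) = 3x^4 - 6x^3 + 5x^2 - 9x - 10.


Reverse power rule on each term:
  ∫ 3x^4 dx = (3/5)x^5
  ∫ -6x^3 dx = -(3/2)x^4
  ∫ 5x^2 dx = (5/3)x^3
  ∫ -9x dx = -(9/2)x^2
  ∫ -10 dx = -10x
F(x) = (3/5)x^5 - (3/2)x^4 + (5/3)x^3 - (9/2)x^2 - 10x + C


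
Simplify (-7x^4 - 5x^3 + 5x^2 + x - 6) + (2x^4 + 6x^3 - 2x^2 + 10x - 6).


Align terms by degree and add:
  -7x^4 - 5x^3 + 5x^2 + x - 6
+ 2x^4 + 6x^3 - 2x^2 + 10x - 6
= -5x^4 + x^3 + 3x^2 + 11x - 12


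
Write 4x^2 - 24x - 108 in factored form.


Roots satisfy r1 + r2 = -b/a = 6 and r1*r2 = c/a = -27.
So r1 = -3, r2 = 9.
4x^2 - 24x - 108 = 4(x - r1)(x - r2) = 4(x + 3)(x - 9)


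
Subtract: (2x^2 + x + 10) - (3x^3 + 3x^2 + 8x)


Distribute the minus sign:
  (2x^2 + x + 10)
- (3x^3 + 3x^2 + 8x)
Negate second polynomial: -3x^3 - 3x^2 - 8x
Add: -3x^3 - x^2 - 7x + 10


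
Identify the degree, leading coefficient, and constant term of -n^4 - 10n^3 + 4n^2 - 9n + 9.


Highest power of n is 4, with coefficient -1. Constant term is 9.
Degree = 4, leading coefficient = -1, constant term = 9


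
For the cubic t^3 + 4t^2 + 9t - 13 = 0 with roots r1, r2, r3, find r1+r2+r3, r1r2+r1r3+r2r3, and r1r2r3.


Monic cubic t^3+bt^2+ct+d=0: sum=-b, pairwise sum=c, product=-d.
b=4, c=9, d=-13
r1+r2+r3 = -4
r1r2+r1r3+r2r3 = 9
r1r2r3 = 13


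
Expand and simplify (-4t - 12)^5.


Expand (-4t - 12)^5 by repeated multiplication:
  (-4t - 12)^2 = 16t^2 + 96t + 144
  (-4t - 12)^3 = -64t^3 - 576t^2 - 1728t - 1728
  (-4t - 12)^4 = 256t^4 + 3072t^3 + 13824t^2 + 27648t + 20736
= -1024t^5 - 15360t^4 - 92160t^3 - 276480t^2 - 414720t - 248832


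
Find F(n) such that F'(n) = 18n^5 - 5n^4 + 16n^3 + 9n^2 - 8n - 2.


Reverse power rule on each term:
  ∫ 18n^5 dn = 3n^6
  ∫ -5n^4 dn = -n^5
  ∫ 16n^3 dn = 4n^4
  ∫ 9n^2 dn = 3n^3
  ∫ -8n dn = -4n^2
  ∫ -2 dn = -2n
F(n) = 3n^6 - n^5 + 4n^4 + 3n^3 - 4n^2 - 2n + C


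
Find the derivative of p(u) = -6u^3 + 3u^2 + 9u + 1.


Apply the power rule term by term:
  d/du(-6u^3) = -18u^2
  d/du(3u^2) = 6u
  d/du(9u) = 9
  d/du(1) = 0
p'(u) = -18u^2 + 6u + 9


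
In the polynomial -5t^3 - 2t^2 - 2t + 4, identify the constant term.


Read off the constant term: 4


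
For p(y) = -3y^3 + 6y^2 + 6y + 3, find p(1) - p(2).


p(1) = 12
p(2) = 15
p(1) - p(2) = 12 - 15 = -3


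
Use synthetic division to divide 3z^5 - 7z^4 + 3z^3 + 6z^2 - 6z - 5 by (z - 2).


Synthetic division with c = 2. Coefficients: 3, -7, 3, 6, -6, -5
Bring down 3.
  3 * 2 = 6; 6 - 7 = -1
  -1 * 2 = -2; -2 + 3 = 1
  1 * 2 = 2; 2 + 6 = 8
  8 * 2 = 16; 16 - 6 = 10
  10 * 2 = 20; 20 - 5 = 15
Quotient: 3z^4 - z^3 + z^2 + 8z + 10, Remainder: 15


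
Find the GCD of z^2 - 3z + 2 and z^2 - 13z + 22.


Factor each:
  z^2 - 3z + 2 = (z - 2)(z - 1)
  z^2 - 13z + 22 = (z - 2)(z - 11)
Common monic factor: z - 2


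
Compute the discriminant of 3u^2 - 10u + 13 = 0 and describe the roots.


D = b^2 - 4ac = (-10)^2 - 4(3)(13) = 100 - 156 = -56
Since D < 0: two complex conjugate roots (no real roots)


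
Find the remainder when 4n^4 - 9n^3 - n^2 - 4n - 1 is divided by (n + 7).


By the Remainder Theorem, the remainder equals p(-7):
  4*(-7)^4 = 9604
  -9*(-7)^3 = 3087
  -1*(-7)^2 = -49
  -4*(-7)^1 = 28
  constant: -1
Sum: 9604 + 3087 - 49 + 28 - 1 = 12669


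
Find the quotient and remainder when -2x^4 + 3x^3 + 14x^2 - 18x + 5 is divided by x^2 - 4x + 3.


(-2x^4 + 3x^3 + 14x^2 - 18x + 5) / (x^2 - 4x + 3)
Step 1: -2x^2 * (x^2 - 4x + 3) = -2x^4 + 8x^3 - 6x^2; subtract.
Step 2: -5x * (x^2 - 4x + 3) = -5x^3 + 20x^2 - 15x; subtract.
Step 3: 0 * (x^2 - 4x + 3) = 0; subtract.
Quotient: -2x^2 - 5x, Remainder: -3x + 5


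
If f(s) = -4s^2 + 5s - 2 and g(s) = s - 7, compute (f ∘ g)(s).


Substitute g(s) into f:
f(g(s)) = -4*(s - 7)^2 + 5*(s - 7) + (-2)
(s - 7)^2 = s^2 - 14s + 49
Expand and combine: -4s^2 + 61s - 233


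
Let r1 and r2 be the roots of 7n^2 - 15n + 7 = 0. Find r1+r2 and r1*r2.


For an^2+bn+c=0: sum = -b/a, product = c/a.
a=7, b=-15, c=7
Sum = -(-15)/7 = 15/7
Product = (7)/7 = 1


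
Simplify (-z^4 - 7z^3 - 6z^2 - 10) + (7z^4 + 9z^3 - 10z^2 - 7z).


Align terms by degree and add:
  -z^4 - 7z^3 - 6z^2 - 10
+ 7z^4 + 9z^3 - 10z^2 - 7z
= 6z^4 + 2z^3 - 16z^2 - 7z - 10


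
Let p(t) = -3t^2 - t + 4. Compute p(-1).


Using direct substitution:
  -3 * (-1)^2 = -3
  -1 * (-1)^1 = 1
  constant: 4
Sum = -3 + 1 + 4 = 2


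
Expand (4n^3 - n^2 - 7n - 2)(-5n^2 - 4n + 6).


Distribute each term of the first polynomial:
  (4n^3)(-5n^2 - 4n + 6) = -20n^5 - 16n^4 + 24n^3
  (-n^2)(-5n^2 - 4n + 6) = 5n^4 + 4n^3 - 6n^2
  (-7n)(-5n^2 - 4n + 6) = 35n^3 + 28n^2 - 42n
  (-2)(-5n^2 - 4n + 6) = 10n^2 + 8n - 12
Sum: -20n^5 - 11n^4 + 63n^3 + 32n^2 - 34n - 12


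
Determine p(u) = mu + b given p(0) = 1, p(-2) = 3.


p(u) = mu + b. Using p(0)=1, p(-2)=3:
m = (1 - 3)/(0 + 2) = -2/2 = -1
b = 1 - m*(0) = 1 = 1
p(u) = -u + 1


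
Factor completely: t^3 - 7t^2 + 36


Try integer roots (divisors of 36). t=3: p(3)=0.
Divide out (t - 3): quotient is t^2 - 4t - 12.
Factor the quadratic: (t + 2)(t - 6)
Result: (t - 3)(t + 2)(t - 6)


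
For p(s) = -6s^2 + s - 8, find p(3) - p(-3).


p(3) = -59
p(-3) = -65
p(3) - p(-3) = -59 + 65 = 6


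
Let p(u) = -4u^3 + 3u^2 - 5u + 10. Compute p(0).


Using direct substitution:
  -4 * (0)^3 = 0
  3 * (0)^2 = 0
  -5 * (0)^1 = 0
  constant: 10
Sum = 0 + 0 + 0 + 10 = 10


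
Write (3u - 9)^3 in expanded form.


Expand (3u - 9)^3 by repeated multiplication:
  (3u - 9)^2 = 9u^2 - 54u + 81
= 27u^3 - 243u^2 + 729u - 729


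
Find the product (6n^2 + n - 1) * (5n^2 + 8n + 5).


Distribute each term of the first polynomial:
  (6n^2)(5n^2 + 8n + 5) = 30n^4 + 48n^3 + 30n^2
  (n)(5n^2 + 8n + 5) = 5n^3 + 8n^2 + 5n
  (-1)(5n^2 + 8n + 5) = -5n^2 - 8n - 5
Sum: 30n^4 + 53n^3 + 33n^2 - 3n - 5


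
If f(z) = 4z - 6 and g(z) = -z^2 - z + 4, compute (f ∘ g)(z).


Substitute g(z) into f:
f(g(z)) = 4*(-z^2 - z + 4) + (-6)
Expand and combine: -4z^2 - 4z + 10


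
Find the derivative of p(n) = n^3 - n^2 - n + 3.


Apply the power rule term by term:
  d/dn(n^3) = 3n^2
  d/dn(-n^2) = -2n
  d/dn(-n) = -1
  d/dn(3) = 0
p'(n) = 3n^2 - 2n - 1


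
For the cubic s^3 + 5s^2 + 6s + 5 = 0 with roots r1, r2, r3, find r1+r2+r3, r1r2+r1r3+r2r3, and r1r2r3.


Monic cubic s^3+bs^2+cs+d=0: sum=-b, pairwise sum=c, product=-d.
b=5, c=6, d=5
r1+r2+r3 = -5
r1r2+r1r3+r2r3 = 6
r1r2r3 = -5


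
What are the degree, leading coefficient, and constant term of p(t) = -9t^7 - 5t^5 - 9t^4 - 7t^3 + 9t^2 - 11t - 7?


Highest power of t is 7, with coefficient -9. Constant term is -7.
Degree = 7, leading coefficient = -9, constant term = -7


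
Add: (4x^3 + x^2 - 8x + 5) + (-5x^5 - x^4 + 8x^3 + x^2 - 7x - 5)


Align terms by degree and add:
  4x^3 + x^2 - 8x + 5
  -5x^5 - x^4 + 8x^3 + x^2 - 7x - 5
= -5x^5 - x^4 + 12x^3 + 2x^2 - 15x


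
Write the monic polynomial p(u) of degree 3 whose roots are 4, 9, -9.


p(u) = (u - 4)(u - 9)(u + 9)
Expand: u^3 - 4u^2 - 81u + 324


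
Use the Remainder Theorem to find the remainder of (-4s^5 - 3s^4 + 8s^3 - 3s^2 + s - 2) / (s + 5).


By the Remainder Theorem, the remainder equals p(-5):
  -4*(-5)^5 = 12500
  -3*(-5)^4 = -1875
  8*(-5)^3 = -1000
  -3*(-5)^2 = -75
  1*(-5)^1 = -5
  constant: -2
Sum: 12500 - 1875 - 1000 - 75 - 5 - 2 = 9543
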